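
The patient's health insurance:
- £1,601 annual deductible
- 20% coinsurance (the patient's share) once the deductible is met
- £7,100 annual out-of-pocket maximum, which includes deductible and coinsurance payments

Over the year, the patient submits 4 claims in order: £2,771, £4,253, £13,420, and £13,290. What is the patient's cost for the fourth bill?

Bill 1, £2,771: £1,601 finishes the deductible; £1,170 goes to coinsurance; coinsurance £1,170 × 20% = £234. Patient owes £1,835 (running OOP £1,835).
Bill 2, £4,253: deductible met; 20% of £4,253 = £850.60. Cost to patient: £850.60. OOP to date £2,685.60.
Bill 3, £13,420: deductible already satisfied, so patient's share is 20% × £13,420 = £2,684. Patient owes £2,684 (running OOP £5,369.60).
Bill 4, £13,290: deductible already satisfied, so patient's share is 20% × £13,290 = £2,658. OOP would hit £8,027.60 > £7,100, so the cap limits the patient to £7,100 − £5,369.60 = £1,730.40.

£1,730.40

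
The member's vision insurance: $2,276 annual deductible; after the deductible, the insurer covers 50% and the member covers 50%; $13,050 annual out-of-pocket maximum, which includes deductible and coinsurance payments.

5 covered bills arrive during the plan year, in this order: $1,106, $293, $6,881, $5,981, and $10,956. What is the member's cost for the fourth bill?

Claim 1 — $1,106: entire amount goes to the deductible. Cost to member: $1,106. OOP to date $1,106.
Claim 2 — $293: entire amount goes to the deductible. Cost to member: $293. OOP to date $1,399.
Claim 3 — $6,881: $877 to deductible, leaving $6,004; member's 50% is $3,002. Cost to member: $3,879. OOP to date $5,278.
Claim 4 — $5,981: deductible already satisfied, so member's share is 50% × $5,981 = $2,990.50. Member owes $2,990.50 (running OOP $8,268.50).

$2,990.50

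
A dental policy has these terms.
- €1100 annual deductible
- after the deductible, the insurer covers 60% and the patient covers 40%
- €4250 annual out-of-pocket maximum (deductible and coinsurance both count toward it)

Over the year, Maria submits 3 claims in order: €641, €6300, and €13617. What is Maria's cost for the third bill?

#1 (€641): fully absorbed by the deductible. Cost to patient: €641. OOP to date €641.
#2 (€6300): deductible takes €459, €5841 remains; coinsurance €5841 × 40% = €2336.40. Cost to patient: €2795.40. OOP to date €3436.40.
#3 (€13617): 40% coinsurance on €13617 = €5446.80. Adding that to €3436.40 gives €8883.20, past the €4250 cap; patient pays only €4250 − €3436.40 = €813.60.

€813.60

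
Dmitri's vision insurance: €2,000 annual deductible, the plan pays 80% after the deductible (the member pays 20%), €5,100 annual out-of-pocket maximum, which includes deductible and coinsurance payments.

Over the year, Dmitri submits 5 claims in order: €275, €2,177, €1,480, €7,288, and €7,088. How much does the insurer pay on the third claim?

Claim 1 — €275: fully absorbed by the deductible. Member pays €275; OOP now €275. Insurer: €275 − €275 = €0.
Claim 2 — €2,177: €1,725 finishes the deductible; €452 goes to coinsurance; coinsurance €452 × 20% = €90.40. Cost to member: €1,815.40. OOP to date €2,090.40. Insurer: €2,177 − €1,815.40 = €361.60.
Claim 3 — €1,480: deductible met; 20% of €1,480 = €296. Cost to member: €296. OOP to date €2,386.40. Plan pays €1,480 − €296 = €1,184.

€1,184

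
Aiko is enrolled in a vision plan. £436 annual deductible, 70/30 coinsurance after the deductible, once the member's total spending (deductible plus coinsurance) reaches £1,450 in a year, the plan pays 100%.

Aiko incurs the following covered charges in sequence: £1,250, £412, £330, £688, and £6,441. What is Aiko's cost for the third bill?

£99

Claim 1 (£1,250): £436 to deductible, leaving £814; 30% of £814 = £244.20. Member owes £680.20 (running OOP £680.20).
Claim 2 (£412): 30% coinsurance on £412 = £123.60. Cost to member: £123.60. OOP to date £803.80.
Claim 3 (£330): deductible met; 30% of £330 = £99. Member owes £99 (running OOP £902.80).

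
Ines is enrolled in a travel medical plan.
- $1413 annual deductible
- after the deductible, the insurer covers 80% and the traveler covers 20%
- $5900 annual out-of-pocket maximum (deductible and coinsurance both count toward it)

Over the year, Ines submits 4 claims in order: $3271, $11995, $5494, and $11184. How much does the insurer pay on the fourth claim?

$10566.40

Bill 1, $3271: deductible takes $1413, $1858 remains; coinsurance $1858 × 20% = $371.60. Cost to traveler: $1784.60. OOP to date $1784.60. Plan pays $3271 − $1784.60 = $1486.40.
Bill 2, $11995: deductible met; 20% of $11995 = $2399. Cost to traveler: $2399. OOP to date $4183.60. Insurer: $11995 − $2399 = $9596.
Bill 3, $5494: deductible already satisfied, so traveler's share is 20% × $5494 = $1098.80. Traveler pays $1098.80; OOP now $5282.40. Insurer: $5494 − $1098.80 = $4395.20.
Bill 4, $11184: deductible met; 20% of $11184 = $2236.80. OOP would hit $7519.20 > $5900, so the cap limits the traveler to $5900 − $5282.40 = $617.60. Plan pays $11184 − $617.60 = $10566.40.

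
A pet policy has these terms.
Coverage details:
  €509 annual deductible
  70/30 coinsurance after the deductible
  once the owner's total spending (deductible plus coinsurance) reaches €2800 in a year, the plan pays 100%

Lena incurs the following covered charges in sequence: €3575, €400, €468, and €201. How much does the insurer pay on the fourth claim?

Claim 1 — €3575: €509 to deductible, leaving €3066; owner's 30% is €919.80. Owner owes €1428.80 (running OOP €1428.80). Plan pays €3575 − €1428.80 = €2146.20.
Claim 2 — €400: deductible already satisfied, so owner's share is 30% × €400 = €120. Cost to owner: €120. OOP to date €1548.80. Plan pays €400 − €120 = €280.
Claim 3 — €468: deductible met; 30% of €468 = €140.40. Cost to owner: €140.40. OOP to date €1689.20. Insurer: €468 − €140.40 = €327.60.
Claim 4 — €201: deductible already satisfied, so owner's share is 30% × €201 = €60.30. Owner pays €60.30; OOP now €1749.50. Plan pays €201 − €60.30 = €140.70.

€140.70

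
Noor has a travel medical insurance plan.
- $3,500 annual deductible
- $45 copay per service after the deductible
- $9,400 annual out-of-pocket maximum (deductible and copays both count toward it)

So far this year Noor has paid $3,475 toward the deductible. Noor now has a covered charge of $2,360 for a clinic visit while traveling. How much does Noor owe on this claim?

Remaining deductible: $3,500 − $3,475 = $25.
That leaves $2,360 − $25 = $2,335 for the copay.
Copay on this service: $45.
Traveler responsibility before any cap: $25 + $45 = $70.
Cumulative spending $3,475 + $70 = $3,545 stays under the $9,400 maximum.

$70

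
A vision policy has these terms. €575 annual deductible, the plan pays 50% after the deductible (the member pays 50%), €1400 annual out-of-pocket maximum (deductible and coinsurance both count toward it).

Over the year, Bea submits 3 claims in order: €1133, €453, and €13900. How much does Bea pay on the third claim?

€319.50

#1 (€1133): €575 to deductible, leaving €558; member's 50% is €279. Cost to member: €854. OOP to date €854.
#2 (€453): deductible met; 50% of €453 = €226.50. Member owes €226.50 (running OOP €1080.50).
#3 (€13900): deductible already satisfied, so member's share is 50% × €13900 = €6950. Adding that to €1080.50 gives €8030.50, past the €1400 cap; member pays only €1400 − €1080.50 = €319.50.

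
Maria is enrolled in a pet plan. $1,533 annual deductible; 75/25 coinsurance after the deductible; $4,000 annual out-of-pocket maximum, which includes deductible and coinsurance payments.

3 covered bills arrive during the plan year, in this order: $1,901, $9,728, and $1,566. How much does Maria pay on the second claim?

Claim 1 ($1,901): $1,533 to deductible, leaving $368; owner's 25% is $92. Owner owes $1,625 (running OOP $1,625).
Claim 2 ($9,728): deductible met; 25% of $9,728 = $2,432. Adding that to $1,625 gives $4,057, past the $4,000 cap; owner pays only $4,000 − $1,625 = $2,375.

$2,375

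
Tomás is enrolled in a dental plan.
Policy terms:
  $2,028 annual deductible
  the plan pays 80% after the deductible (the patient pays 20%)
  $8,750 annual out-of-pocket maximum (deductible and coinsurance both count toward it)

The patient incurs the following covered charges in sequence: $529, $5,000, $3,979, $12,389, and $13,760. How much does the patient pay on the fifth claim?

$2,748.20

Bill 1, $529: all of it applies to the deductible. Patient owes $529 (running OOP $529).
Bill 2, $5,000: $1,499 to deductible, leaving $3,501; coinsurance $3,501 × 20% = $700.20. Patient pays $2,199.20; OOP now $2,728.20.
Bill 3, $3,979: 20% coinsurance on $3,979 = $795.80. Patient pays $795.80; OOP now $3,524.
Bill 4, $12,389: deductible met; 20% of $12,389 = $2,477.80. Patient pays $2,477.80; OOP now $6,001.80.
Bill 5, $13,760: 20% coinsurance on $13,760 = $2,752. OOP would hit $8,753.80 > $8,750, so the cap limits the patient to $8,750 − $6,001.80 = $2,748.20.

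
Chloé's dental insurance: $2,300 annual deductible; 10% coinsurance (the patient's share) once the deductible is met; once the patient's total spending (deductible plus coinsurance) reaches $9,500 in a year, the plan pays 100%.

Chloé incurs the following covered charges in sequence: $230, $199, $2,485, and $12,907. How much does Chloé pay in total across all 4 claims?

$3,652.10

Bill 1, $230: all of it applies to the deductible. Cost to patient: $230. OOP to date $230.
Bill 2, $199: all of it applies to the deductible. Patient owes $199 (running OOP $429).
Bill 3, $2,485: $1,871 finishes the deductible; $614 goes to coinsurance; 10% of $614 = $61.40. Patient pays $1,932.40; OOP now $2,361.40.
Bill 4, $12,907: deductible met; 10% of $12,907 = $1,290.70. Cost to patient: $1,290.70. OOP to date $3,652.10.
Total paid by the patient: $230 + $199 + $1,932.40 + $1,290.70 = $3,652.10.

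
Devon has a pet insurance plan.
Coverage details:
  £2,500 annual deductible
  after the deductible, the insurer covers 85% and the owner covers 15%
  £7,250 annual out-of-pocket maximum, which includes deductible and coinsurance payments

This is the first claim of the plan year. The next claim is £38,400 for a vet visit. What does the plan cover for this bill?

Nothing has been paid toward the £2,500 deductible, so the first £2,500 of this charge is applied there.
After the £2,500 deductible portion, £38,400 − £2,500 = £35,900 is subject to coinsurance.
15% of £35,900 = £5,385 falls to the owner.
Owner responsibility before any cap: £2,500 + £5,385 = £7,885.
That would bring total out-of-pocket to £7,885, past the £7,250 cap. The owner is capped at £7,250 − £0 = £7,250 on this claim.
The plan picks up £38,400 − £7,250 = £31,150.

£31,150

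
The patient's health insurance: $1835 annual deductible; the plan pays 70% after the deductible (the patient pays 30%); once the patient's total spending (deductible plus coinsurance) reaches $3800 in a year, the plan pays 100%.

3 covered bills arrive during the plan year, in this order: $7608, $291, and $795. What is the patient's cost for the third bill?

$145.80

Claim 1 ($7608): $1835 to deductible, leaving $5773; patient's 30% is $1731.90. Cost to patient: $3566.90. OOP to date $3566.90.
Claim 2 ($291): deductible met; 30% of $291 = $87.30. Patient pays $87.30; OOP now $3654.20.
Claim 3 ($795): deductible already satisfied, so patient's share is 30% × $795 = $238.50. OOP would hit $3892.70 > $3800, so the cap limits the patient to $3800 − $3654.20 = $145.80.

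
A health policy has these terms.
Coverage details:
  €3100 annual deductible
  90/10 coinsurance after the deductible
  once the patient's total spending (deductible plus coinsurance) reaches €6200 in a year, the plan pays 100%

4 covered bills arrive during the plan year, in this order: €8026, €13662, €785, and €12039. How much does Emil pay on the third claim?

Claim 1 — €8026: €3100 finishes the deductible; €4926 goes to coinsurance; patient's 10% is €492.60. Patient owes €3592.60 (running OOP €3592.60).
Claim 2 — €13662: deductible already satisfied, so patient's share is 10% × €13662 = €1366.20. Patient owes €1366.20 (running OOP €4958.80).
Claim 3 — €785: 10% coinsurance on €785 = €78.50. Patient pays €78.50; OOP now €5037.30.

€78.50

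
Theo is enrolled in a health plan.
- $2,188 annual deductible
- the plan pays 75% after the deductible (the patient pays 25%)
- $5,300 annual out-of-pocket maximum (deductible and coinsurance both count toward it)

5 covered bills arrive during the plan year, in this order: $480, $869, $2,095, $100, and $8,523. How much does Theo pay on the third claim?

$1,153

#1 ($480): fully absorbed by the deductible. Cost to patient: $480. OOP to date $480.
#2 ($869): entire amount goes to the deductible. Cost to patient: $869. OOP to date $1,349.
#3 ($2,095): deductible takes $839, $1,256 remains; patient's 25% is $314. Cost to patient: $1,153. OOP to date $2,502.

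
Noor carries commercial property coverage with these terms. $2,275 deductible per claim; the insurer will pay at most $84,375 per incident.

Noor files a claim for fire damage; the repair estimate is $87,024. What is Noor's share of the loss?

$2,649

After the deductible, $87,024 − $2,275 = $84,749 remains.
Since $84,749 > $84,375, the payout is capped at $84,375.
Business's share is the uncovered remainder: $87,024 − $84,375 = $2,649.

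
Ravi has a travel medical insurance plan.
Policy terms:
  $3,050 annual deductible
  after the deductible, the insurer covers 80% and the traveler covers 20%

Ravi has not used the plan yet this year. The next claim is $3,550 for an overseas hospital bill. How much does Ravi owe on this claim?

Nothing has been paid toward the $3,050 deductible, so the first $3,050 of this charge is applied there.
The remaining $500 (= $3,550 − $3,050) moves to coinsurance.
Traveler's 20% share of $500 is $100.
Traveler responsibility: $3,050 + $100 = $3,150.

$3,150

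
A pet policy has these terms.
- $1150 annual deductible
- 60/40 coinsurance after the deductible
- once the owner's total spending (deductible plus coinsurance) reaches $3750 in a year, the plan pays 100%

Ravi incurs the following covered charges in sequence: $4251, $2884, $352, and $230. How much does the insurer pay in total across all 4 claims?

#1 ($4251): deductible takes $1150, $3101 remains; coinsurance $3101 × 40% = $1240.40. Cost to owner: $2390.40. OOP to date $2390.40. Plan pays $4251 − $2390.40 = $1860.60.
#2 ($2884): deductible met; 40% of $2884 = $1153.60. Owner owes $1153.60 (running OOP $3544). Insurer: $2884 − $1153.60 = $1730.40.
#3 ($352): deductible met; 40% of $352 = $140.80. Owner pays $140.80; OOP now $3684.80. Insurer: $352 − $140.80 = $211.20.
#4 ($230): deductible met; 40% of $230 = $92. Adding that to $3684.80 gives $3776.80, past the $3750 cap; owner pays only $3750 − $3684.80 = $65.20. Insurer: $230 − $65.20 = $164.80.
Insurer total = bills − owner's total = $7717 − $3750 = $3967.

$3967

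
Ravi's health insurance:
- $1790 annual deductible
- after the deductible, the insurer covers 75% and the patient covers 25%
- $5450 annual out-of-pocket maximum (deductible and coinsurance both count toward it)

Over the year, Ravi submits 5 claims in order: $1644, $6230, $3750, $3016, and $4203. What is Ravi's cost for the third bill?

$937.50

Bill 1, $1644: fully absorbed by the deductible. Cost to patient: $1644. OOP to date $1644.
Bill 2, $6230: $146 finishes the deductible; $6084 goes to coinsurance; patient's 25% is $1521. Patient owes $1667 (running OOP $3311).
Bill 3, $3750: 25% coinsurance on $3750 = $937.50. Patient pays $937.50; OOP now $4248.50.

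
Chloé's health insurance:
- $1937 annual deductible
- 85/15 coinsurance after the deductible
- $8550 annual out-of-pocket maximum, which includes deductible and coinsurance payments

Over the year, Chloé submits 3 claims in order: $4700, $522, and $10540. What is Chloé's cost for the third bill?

Bill 1, $4700: $1937 finishes the deductible; $2763 goes to coinsurance; coinsurance $2763 × 15% = $414.45. Patient pays $2351.45; OOP now $2351.45.
Bill 2, $522: deductible already satisfied, so patient's share is 15% × $522 = $78.30. Patient pays $78.30; OOP now $2429.75.
Bill 3, $10540: deductible met; 15% of $10540 = $1581. Patient owes $1581 (running OOP $4010.75).

$1581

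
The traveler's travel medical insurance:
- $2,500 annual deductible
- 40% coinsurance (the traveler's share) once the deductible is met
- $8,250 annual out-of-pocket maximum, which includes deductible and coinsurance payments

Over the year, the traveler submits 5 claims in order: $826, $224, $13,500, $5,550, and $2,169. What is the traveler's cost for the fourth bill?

#1 ($826): fully absorbed by the deductible. Traveler pays $826; OOP now $826.
#2 ($224): fully absorbed by the deductible. Traveler pays $224; OOP now $1,050.
#3 ($13,500): $1,450 finishes the deductible; $12,050 goes to coinsurance; traveler's 40% is $4,820. Traveler owes $6,270 (running OOP $7,320).
#4 ($5,550): deductible met; 40% of $5,550 = $2,220. Adding that to $7,320 gives $9,540, past the $8,250 cap; traveler pays only $8,250 − $7,320 = $930.

$930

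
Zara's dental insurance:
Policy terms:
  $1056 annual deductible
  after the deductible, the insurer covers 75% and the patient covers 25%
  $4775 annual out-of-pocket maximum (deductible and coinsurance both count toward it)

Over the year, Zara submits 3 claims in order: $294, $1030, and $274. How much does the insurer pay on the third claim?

$205.50

Claim 1 — $294: fully absorbed by the deductible. Patient pays $294; OOP now $294. Plan pays $294 − $294 = $0.
Claim 2 — $1030: deductible takes $762, $268 remains; 25% of $268 = $67. Cost to patient: $829. OOP to date $1123. Plan pays $1030 − $829 = $201.
Claim 3 — $274: deductible met; 25% of $274 = $68.50. Cost to patient: $68.50. OOP to date $1191.50. Insurer: $274 − $68.50 = $205.50.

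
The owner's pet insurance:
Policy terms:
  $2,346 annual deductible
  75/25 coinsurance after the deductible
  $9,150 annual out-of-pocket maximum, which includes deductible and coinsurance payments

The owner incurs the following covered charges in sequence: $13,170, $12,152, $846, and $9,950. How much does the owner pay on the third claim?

Bill 1, $13,170: $2,346 finishes the deductible; $10,824 goes to coinsurance; 25% of $10,824 = $2,706. Cost to owner: $5,052. OOP to date $5,052.
Bill 2, $12,152: deductible met; 25% of $12,152 = $3,038. Cost to owner: $3,038. OOP to date $8,090.
Bill 3, $846: 25% coinsurance on $846 = $211.50. Cost to owner: $211.50. OOP to date $8,301.50.

$211.50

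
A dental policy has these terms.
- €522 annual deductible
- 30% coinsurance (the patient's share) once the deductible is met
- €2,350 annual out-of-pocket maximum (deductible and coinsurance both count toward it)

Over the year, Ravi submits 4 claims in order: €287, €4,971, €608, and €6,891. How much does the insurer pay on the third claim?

#1 (€287): all of it applies to the deductible. Patient owes €287 (running OOP €287). Plan pays €287 − €287 = €0.
#2 (€4,971): €235 finishes the deductible; €4,736 goes to coinsurance; 30% of €4,736 = €1,420.80. Patient pays €1,655.80; OOP now €1,942.80. Insurer: €4,971 − €1,655.80 = €3,315.20.
#3 (€608): deductible met; 30% of €608 = €182.40. Cost to patient: €182.40. OOP to date €2,125.20. Insurer: €608 − €182.40 = €425.60.

€425.60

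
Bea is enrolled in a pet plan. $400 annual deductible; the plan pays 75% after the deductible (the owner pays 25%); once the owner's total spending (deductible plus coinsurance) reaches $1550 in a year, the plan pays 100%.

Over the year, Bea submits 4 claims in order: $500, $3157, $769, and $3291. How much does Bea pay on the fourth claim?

#1 ($500): $400 to deductible, leaving $100; coinsurance $100 × 25% = $25. Owner owes $425 (running OOP $425).
#2 ($3157): deductible already satisfied, so owner's share is 25% × $3157 = $789.25. Cost to owner: $789.25. OOP to date $1214.25.
#3 ($769): deductible met; 25% of $769 = $192.25. Owner owes $192.25 (running OOP $1406.50).
#4 ($3291): 25% coinsurance on $3291 = $822.75. OOP would hit $2229.25 > $1550, so the cap limits the owner to $1550 − $1406.50 = $143.50.

$143.50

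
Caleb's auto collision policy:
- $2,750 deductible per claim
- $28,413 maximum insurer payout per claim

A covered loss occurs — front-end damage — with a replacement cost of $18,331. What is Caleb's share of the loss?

Subtract the deductible: $18,331 − $2,750 = $15,581.
That's under the $28,413 cap, so the insurer reimburses the full $15,581.
Out of pocket: $18,331 − $15,581 = $2,750.

$2,750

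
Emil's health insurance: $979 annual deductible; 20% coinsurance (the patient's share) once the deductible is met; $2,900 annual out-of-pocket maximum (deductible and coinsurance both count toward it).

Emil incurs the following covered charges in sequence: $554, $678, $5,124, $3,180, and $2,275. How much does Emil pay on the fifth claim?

$209.60

#1 ($554): entire amount goes to the deductible. Cost to patient: $554. OOP to date $554.
#2 ($678): $425 to deductible, leaving $253; patient's 20% is $50.60. Patient pays $475.60; OOP now $1,029.60.
#3 ($5,124): deductible met; 20% of $5,124 = $1,024.80. Cost to patient: $1,024.80. OOP to date $2,054.40.
#4 ($3,180): deductible met; 20% of $3,180 = $636. Patient owes $636 (running OOP $2,690.40).
#5 ($2,275): 20% coinsurance on $2,275 = $455. That would push OOP to $3,145.40, over the $2,900 cap, so patient pays $2,900 − $2,690.40 = $209.60.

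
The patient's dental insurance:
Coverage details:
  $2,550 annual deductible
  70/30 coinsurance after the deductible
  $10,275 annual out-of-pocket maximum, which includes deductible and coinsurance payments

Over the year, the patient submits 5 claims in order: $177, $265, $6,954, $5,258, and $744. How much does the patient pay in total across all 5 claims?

$5,804.40

Bill 1, $177: fully absorbed by the deductible. Cost to patient: $177. OOP to date $177.
Bill 2, $265: fully absorbed by the deductible. Patient owes $265 (running OOP $442).
Bill 3, $6,954: $2,108 to deductible, leaving $4,846; patient's 30% is $1,453.80. Patient owes $3,561.80 (running OOP $4,003.80).
Bill 4, $5,258: deductible already satisfied, so patient's share is 30% × $5,258 = $1,577.40. Patient pays $1,577.40; OOP now $5,581.20.
Bill 5, $744: deductible met; 30% of $744 = $223.20. Patient pays $223.20; OOP now $5,804.40.
Summing the patient's payments: $177 + $265 + $3,561.80 + $1,577.40 + $223.20 = $5,804.40.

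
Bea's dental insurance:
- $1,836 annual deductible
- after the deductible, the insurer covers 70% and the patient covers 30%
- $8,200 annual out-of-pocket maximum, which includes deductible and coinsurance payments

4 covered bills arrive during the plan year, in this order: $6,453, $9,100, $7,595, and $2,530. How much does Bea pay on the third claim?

$2,248.90

#1 ($6,453): $1,836 finishes the deductible; $4,617 goes to coinsurance; coinsurance $4,617 × 30% = $1,385.10. Patient pays $3,221.10; OOP now $3,221.10.
#2 ($9,100): deductible already satisfied, so patient's share is 30% × $9,100 = $2,730. Patient owes $2,730 (running OOP $5,951.10).
#3 ($7,595): deductible already satisfied, so patient's share is 30% × $7,595 = $2,278.50. OOP would hit $8,229.60 > $8,200, so the cap limits the patient to $8,200 − $5,951.10 = $2,248.90.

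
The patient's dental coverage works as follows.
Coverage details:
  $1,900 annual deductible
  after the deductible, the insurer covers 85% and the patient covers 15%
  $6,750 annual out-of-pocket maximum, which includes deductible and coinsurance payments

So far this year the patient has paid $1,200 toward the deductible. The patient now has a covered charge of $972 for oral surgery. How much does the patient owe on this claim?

$740.80

$1,200 of the $1,900 deductible is already met, leaving $700.
That leaves $972 − $700 = $272 for coinsurance.
Coinsurance: $272 × 15% = $40.80.
So the patient owes $700 + $40.80 = $740.80 before any cap.
Total out-of-pocket so far would be $1,200 + $740.80 = $1,940.80, below the $6,750 cap — no reduction.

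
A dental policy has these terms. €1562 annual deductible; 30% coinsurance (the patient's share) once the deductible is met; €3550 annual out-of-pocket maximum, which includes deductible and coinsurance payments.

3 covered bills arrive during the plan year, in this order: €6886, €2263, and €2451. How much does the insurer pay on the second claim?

€1872.20

#1 (€6886): €1562 finishes the deductible; €5324 goes to coinsurance; coinsurance €5324 × 30% = €1597.20. Cost to patient: €3159.20. OOP to date €3159.20. Plan pays €6886 − €3159.20 = €3726.80.
#2 (€2263): 30% coinsurance on €2263 = €678.90. OOP would hit €3838.10 > €3550, so the cap limits the patient to €3550 − €3159.20 = €390.80. Insurer: €2263 − €390.80 = €1872.20.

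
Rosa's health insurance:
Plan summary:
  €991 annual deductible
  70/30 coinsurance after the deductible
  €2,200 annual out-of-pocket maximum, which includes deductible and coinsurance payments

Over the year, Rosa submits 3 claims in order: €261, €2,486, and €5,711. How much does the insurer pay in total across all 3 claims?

#1 (€261): all of it applies to the deductible. Cost to patient: €261. OOP to date €261. Plan pays €261 − €261 = €0.
#2 (€2,486): deductible takes €730, €1,756 remains; patient's 30% is €526.80. Patient pays €1,256.80; OOP now €1,517.80. Insurer: €2,486 − €1,256.80 = €1,229.20.
#3 (€5,711): 30% coinsurance on €5,711 = €1,713.30. That would push OOP to €3,231.10, over the €2,200 cap, so patient pays €2,200 − €1,517.80 = €682.20. Insurer: €5,711 − €682.20 = €5,028.80.
Insurer total = bills − patient's total = €8,458 − €2,200 = €6,258.

€6,258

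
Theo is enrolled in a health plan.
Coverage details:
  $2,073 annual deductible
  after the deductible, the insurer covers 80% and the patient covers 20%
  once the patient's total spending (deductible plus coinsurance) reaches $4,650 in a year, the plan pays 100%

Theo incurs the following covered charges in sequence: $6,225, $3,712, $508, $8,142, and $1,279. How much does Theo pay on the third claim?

Claim 1 ($6,225): $2,073 to deductible, leaving $4,152; patient's 20% is $830.40. Cost to patient: $2,903.40. OOP to date $2,903.40.
Claim 2 ($3,712): deductible met; 20% of $3,712 = $742.40. Cost to patient: $742.40. OOP to date $3,645.80.
Claim 3 ($508): 20% coinsurance on $508 = $101.60. Patient owes $101.60 (running OOP $3,747.40).

$101.60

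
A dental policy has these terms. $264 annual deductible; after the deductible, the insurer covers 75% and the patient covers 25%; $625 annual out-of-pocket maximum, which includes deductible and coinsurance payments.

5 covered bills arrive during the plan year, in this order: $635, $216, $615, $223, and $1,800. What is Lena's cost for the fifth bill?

$4.75

Claim 1 ($635): $264 finishes the deductible; $371 goes to coinsurance; 25% of $371 = $92.75. Cost to patient: $356.75. OOP to date $356.75.
Claim 2 ($216): deductible met; 25% of $216 = $54. Patient pays $54; OOP now $410.75.
Claim 3 ($615): deductible met; 25% of $615 = $153.75. Patient pays $153.75; OOP now $564.50.
Claim 4 ($223): deductible already satisfied, so patient's share is 25% × $223 = $55.75. Patient owes $55.75 (running OOP $620.25).
Claim 5 ($1,800): deductible already satisfied, so patient's share is 25% × $1,800 = $450. That would push OOP to $1,070.25, over the $625 cap, so patient pays $625 − $620.25 = $4.75.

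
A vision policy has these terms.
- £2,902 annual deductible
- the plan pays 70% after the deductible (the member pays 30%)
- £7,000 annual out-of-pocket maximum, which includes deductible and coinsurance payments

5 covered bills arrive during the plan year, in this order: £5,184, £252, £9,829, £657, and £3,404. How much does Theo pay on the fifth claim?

Claim 1 — £5,184: deductible takes £2,902, £2,282 remains; coinsurance £2,282 × 30% = £684.60. Member pays £3,586.60; OOP now £3,586.60.
Claim 2 — £252: 30% coinsurance on £252 = £75.60. Member pays £75.60; OOP now £3,662.20.
Claim 3 — £9,829: deductible already satisfied, so member's share is 30% × £9,829 = £2,948.70. Member owes £2,948.70 (running OOP £6,610.90).
Claim 4 — £657: deductible met; 30% of £657 = £197.10. Member owes £197.10 (running OOP £6,808).
Claim 5 — £3,404: deductible met; 30% of £3,404 = £1,021.20. That would push OOP to £7,829.20, over the £7,000 cap, so member pays £7,000 − £6,808 = £192.

£192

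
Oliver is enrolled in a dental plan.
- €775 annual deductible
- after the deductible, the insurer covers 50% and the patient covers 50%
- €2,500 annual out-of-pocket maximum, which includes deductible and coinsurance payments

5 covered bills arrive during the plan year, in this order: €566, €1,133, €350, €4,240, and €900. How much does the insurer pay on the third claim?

Bill 1, €566: entire amount goes to the deductible. Patient pays €566; OOP now €566. Plan pays €566 − €566 = €0.
Bill 2, €1,133: deductible takes €209, €924 remains; coinsurance €924 × 50% = €462. Cost to patient: €671. OOP to date €1,237. Insurer: €1,133 − €671 = €462.
Bill 3, €350: deductible already satisfied, so patient's share is 50% × €350 = €175. Cost to patient: €175. OOP to date €1,412. Insurer: €350 − €175 = €175.

€175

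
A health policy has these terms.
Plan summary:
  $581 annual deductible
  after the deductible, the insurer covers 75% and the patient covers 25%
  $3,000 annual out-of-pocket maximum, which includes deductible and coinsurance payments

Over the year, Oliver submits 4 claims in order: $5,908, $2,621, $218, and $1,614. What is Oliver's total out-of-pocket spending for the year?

$3,000

Bill 1, $5,908: $581 finishes the deductible; $5,327 goes to coinsurance; coinsurance $5,327 × 25% = $1,331.75. Patient pays $1,912.75; OOP now $1,912.75.
Bill 2, $2,621: deductible already satisfied, so patient's share is 25% × $2,621 = $655.25. Patient owes $655.25 (running OOP $2,568).
Bill 3, $218: deductible already satisfied, so patient's share is 25% × $218 = $54.50. Patient owes $54.50 (running OOP $2,622.50).
Bill 4, $1,614: deductible met; 25% of $1,614 = $403.50. OOP would hit $3,026 > $3,000, so the cap limits the patient to $3,000 − $2,622.50 = $377.50.
Total paid by the patient: $1,912.75 + $655.25 + $54.50 + $377.50 = $3,000.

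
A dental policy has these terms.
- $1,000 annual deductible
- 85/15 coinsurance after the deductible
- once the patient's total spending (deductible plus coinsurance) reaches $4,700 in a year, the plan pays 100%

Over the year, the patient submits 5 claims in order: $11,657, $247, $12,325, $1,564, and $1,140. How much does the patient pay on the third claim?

Claim 1 ($11,657): deductible takes $1,000, $10,657 remains; coinsurance $10,657 × 15% = $1,598.55. Cost to patient: $2,598.55. OOP to date $2,598.55.
Claim 2 ($247): 15% coinsurance on $247 = $37.05. Patient pays $37.05; OOP now $2,635.60.
Claim 3 ($12,325): 15% coinsurance on $12,325 = $1,848.75. Cost to patient: $1,848.75. OOP to date $4,484.35.

$1,848.75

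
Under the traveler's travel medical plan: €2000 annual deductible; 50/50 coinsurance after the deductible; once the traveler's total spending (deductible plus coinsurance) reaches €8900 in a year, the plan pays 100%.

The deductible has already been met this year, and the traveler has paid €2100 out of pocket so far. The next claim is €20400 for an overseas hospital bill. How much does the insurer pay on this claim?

The deductible is already satisfied, so the full bill goes to coinsurance.
Coinsurance: €20400 × 50% = €10200.
Adding €10200 to the €2100 already spent would give €12300, which exceeds the €8900 cap; the traveler pays just €8900 − €2100 = €6800.
The plan picks up €20400 − €6800 = €13600.

€13600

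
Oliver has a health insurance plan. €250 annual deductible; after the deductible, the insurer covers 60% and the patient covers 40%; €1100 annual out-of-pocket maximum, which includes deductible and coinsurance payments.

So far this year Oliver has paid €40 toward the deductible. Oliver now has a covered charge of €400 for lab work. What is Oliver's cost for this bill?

€286

Remaining deductible: €250 − €40 = €210.
The remaining €190 (= €400 − €210) moves to coinsurance.
Coinsurance: €190 × 40% = €76.
So the patient owes €210 + €76 = €286 before any cap.
Cumulative spending €40 + €286 = €326 stays under the €1100 maximum.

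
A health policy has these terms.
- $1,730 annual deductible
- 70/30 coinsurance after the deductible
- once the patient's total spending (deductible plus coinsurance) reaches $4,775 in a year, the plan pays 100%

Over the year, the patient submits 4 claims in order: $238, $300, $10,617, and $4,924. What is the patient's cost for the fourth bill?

$217.50

Claim 1 — $238: fully absorbed by the deductible. Patient owes $238 (running OOP $238).
Claim 2 — $300: all of it applies to the deductible. Patient owes $300 (running OOP $538).
Claim 3 — $10,617: deductible takes $1,192, $9,425 remains; 30% of $9,425 = $2,827.50. Patient owes $4,019.50 (running OOP $4,557.50).
Claim 4 — $4,924: deductible met; 30% of $4,924 = $1,477.20. Adding that to $4,557.50 gives $6,034.70, past the $4,775 cap; patient pays only $4,775 − $4,557.50 = $217.50.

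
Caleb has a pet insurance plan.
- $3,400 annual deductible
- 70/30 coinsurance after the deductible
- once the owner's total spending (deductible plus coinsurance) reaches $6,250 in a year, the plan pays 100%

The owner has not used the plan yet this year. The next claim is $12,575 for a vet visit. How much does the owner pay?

$6,152.50

Nothing has been paid toward the $3,400 deductible, so the first $3,400 of this charge is applied there.
That leaves $12,575 − $3,400 = $9,175 for coinsurance.
Owner's 30% share of $9,175 is $2,752.50.
So the owner owes $3,400 + $2,752.50 = $6,152.50 before any cap.
Year-to-date out-of-pocket becomes $0 + $6,152.50 = $6,152.50, still under the $6,250 maximum, so no cap applies.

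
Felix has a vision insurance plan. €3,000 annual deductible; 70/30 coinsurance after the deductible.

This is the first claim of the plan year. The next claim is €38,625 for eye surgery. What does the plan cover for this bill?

The full €3,000 deductible is still open; €3,000 of this bill applies to it.
The remaining €35,625 (= €38,625 − €3,000) moves to coinsurance.
30% of €35,625 = €10,687.50 falls to the member.
That puts the member's cost at €3,000 + €10,687.50 = €13,687.50.
The plan picks up €38,625 − €13,687.50 = €24,937.50.

€24,937.50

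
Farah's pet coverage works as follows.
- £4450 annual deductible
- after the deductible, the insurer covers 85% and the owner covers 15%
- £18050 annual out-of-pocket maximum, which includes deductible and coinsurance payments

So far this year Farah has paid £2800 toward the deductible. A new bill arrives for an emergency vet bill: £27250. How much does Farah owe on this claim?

£2800 of the £4450 deductible is already met, leaving £1650.
After the £1650 deductible portion, £27250 − £1650 = £25600 is subject to coinsurance.
Owner's 15% share of £25600 is £3840.
That puts the owner's cost at £1650 + £3840 = £5490 before any cap.
Year-to-date out-of-pocket becomes £2800 + £5490 = £8290, still under the £18050 maximum, so no cap applies.

£5490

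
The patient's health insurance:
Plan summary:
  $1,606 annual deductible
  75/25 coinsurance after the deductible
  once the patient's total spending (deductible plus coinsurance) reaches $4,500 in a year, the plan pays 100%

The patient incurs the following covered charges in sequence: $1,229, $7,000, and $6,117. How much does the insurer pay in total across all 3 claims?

Claim 1 ($1,229): entire amount goes to the deductible. Cost to patient: $1,229. OOP to date $1,229. Insurer: $1,229 − $1,229 = $0.
Claim 2 ($7,000): $377 to deductible, leaving $6,623; coinsurance $6,623 × 25% = $1,655.75. Patient pays $2,032.75; OOP now $3,261.75. Insurer: $7,000 − $2,032.75 = $4,967.25.
Claim 3 ($6,117): 25% coinsurance on $6,117 = $1,529.25. OOP would hit $4,791 > $4,500, so the cap limits the patient to $4,500 − $3,261.75 = $1,238.25. Plan pays $6,117 − $1,238.25 = $4,878.75.
Insurer total: $0 + $4,967.25 + $4,878.75 = $9,846.

$9,846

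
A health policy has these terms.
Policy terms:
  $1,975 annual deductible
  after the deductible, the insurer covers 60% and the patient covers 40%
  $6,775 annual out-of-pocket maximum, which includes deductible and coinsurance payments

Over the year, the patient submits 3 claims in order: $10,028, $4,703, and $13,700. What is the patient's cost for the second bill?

#1 ($10,028): $1,975 to deductible, leaving $8,053; patient's 40% is $3,221.20. Patient owes $5,196.20 (running OOP $5,196.20).
#2 ($4,703): deductible met; 40% of $4,703 = $1,881.20. That would push OOP to $7,077.40, over the $6,775 cap, so patient pays $6,775 − $5,196.20 = $1,578.80.

$1,578.80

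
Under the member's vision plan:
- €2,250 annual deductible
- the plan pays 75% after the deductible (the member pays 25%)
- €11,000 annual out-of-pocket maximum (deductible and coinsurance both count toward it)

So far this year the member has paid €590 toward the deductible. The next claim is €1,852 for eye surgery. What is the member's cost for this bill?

€1,708

Deductible still to meet: €2,250 − €590 = €1,660.
The remaining €192 (= €1,852 − €1,660) moves to coinsurance.
Member's 25% share of €192 is €48.
That puts the member's cost at €1,660 + €48 = €1,708 before any cap.
Year-to-date out-of-pocket becomes €590 + €1,708 = €2,298, still under the €11,000 maximum, so no cap applies.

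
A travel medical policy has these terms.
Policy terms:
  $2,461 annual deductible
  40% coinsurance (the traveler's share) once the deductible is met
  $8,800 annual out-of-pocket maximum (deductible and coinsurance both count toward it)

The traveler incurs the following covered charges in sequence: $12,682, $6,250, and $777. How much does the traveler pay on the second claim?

$2,250.60

Claim 1 ($12,682): $2,461 to deductible, leaving $10,221; 40% of $10,221 = $4,088.40. Traveler owes $6,549.40 (running OOP $6,549.40).
Claim 2 ($6,250): deductible already satisfied, so traveler's share is 40% × $6,250 = $2,500. That would push OOP to $9,049.40, over the $8,800 cap, so traveler pays $8,800 − $6,549.40 = $2,250.60.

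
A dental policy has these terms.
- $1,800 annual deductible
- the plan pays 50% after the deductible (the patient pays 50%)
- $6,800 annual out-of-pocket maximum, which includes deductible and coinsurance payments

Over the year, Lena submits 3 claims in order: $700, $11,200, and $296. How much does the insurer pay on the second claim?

Claim 1 — $700: all of it applies to the deductible. Cost to patient: $700. OOP to date $700. Plan pays $700 − $700 = $0.
Claim 2 — $11,200: deductible takes $1,100, $10,100 remains; coinsurance $10,100 × 50% = $5,050. Claim cost before the cap: $1,100 + $5,050 = $6,150. OOP would hit $6,850 > $6,800, so the cap limits the patient to $6,800 − $700 = $6,100. Insurer: $11,200 − $6,100 = $5,100.

$5,100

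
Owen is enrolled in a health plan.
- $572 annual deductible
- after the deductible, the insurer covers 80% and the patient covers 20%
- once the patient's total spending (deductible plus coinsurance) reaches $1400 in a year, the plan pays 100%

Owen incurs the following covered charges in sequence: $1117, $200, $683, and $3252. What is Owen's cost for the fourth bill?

Bill 1, $1117: deductible takes $572, $545 remains; patient's 20% is $109. Patient owes $681 (running OOP $681).
Bill 2, $200: deductible already satisfied, so patient's share is 20% × $200 = $40. Patient owes $40 (running OOP $721).
Bill 3, $683: deductible met; 20% of $683 = $136.60. Cost to patient: $136.60. OOP to date $857.60.
Bill 4, $3252: 20% coinsurance on $3252 = $650.40. That would push OOP to $1508, over the $1400 cap, so patient pays $1400 − $857.60 = $542.40.

$542.40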